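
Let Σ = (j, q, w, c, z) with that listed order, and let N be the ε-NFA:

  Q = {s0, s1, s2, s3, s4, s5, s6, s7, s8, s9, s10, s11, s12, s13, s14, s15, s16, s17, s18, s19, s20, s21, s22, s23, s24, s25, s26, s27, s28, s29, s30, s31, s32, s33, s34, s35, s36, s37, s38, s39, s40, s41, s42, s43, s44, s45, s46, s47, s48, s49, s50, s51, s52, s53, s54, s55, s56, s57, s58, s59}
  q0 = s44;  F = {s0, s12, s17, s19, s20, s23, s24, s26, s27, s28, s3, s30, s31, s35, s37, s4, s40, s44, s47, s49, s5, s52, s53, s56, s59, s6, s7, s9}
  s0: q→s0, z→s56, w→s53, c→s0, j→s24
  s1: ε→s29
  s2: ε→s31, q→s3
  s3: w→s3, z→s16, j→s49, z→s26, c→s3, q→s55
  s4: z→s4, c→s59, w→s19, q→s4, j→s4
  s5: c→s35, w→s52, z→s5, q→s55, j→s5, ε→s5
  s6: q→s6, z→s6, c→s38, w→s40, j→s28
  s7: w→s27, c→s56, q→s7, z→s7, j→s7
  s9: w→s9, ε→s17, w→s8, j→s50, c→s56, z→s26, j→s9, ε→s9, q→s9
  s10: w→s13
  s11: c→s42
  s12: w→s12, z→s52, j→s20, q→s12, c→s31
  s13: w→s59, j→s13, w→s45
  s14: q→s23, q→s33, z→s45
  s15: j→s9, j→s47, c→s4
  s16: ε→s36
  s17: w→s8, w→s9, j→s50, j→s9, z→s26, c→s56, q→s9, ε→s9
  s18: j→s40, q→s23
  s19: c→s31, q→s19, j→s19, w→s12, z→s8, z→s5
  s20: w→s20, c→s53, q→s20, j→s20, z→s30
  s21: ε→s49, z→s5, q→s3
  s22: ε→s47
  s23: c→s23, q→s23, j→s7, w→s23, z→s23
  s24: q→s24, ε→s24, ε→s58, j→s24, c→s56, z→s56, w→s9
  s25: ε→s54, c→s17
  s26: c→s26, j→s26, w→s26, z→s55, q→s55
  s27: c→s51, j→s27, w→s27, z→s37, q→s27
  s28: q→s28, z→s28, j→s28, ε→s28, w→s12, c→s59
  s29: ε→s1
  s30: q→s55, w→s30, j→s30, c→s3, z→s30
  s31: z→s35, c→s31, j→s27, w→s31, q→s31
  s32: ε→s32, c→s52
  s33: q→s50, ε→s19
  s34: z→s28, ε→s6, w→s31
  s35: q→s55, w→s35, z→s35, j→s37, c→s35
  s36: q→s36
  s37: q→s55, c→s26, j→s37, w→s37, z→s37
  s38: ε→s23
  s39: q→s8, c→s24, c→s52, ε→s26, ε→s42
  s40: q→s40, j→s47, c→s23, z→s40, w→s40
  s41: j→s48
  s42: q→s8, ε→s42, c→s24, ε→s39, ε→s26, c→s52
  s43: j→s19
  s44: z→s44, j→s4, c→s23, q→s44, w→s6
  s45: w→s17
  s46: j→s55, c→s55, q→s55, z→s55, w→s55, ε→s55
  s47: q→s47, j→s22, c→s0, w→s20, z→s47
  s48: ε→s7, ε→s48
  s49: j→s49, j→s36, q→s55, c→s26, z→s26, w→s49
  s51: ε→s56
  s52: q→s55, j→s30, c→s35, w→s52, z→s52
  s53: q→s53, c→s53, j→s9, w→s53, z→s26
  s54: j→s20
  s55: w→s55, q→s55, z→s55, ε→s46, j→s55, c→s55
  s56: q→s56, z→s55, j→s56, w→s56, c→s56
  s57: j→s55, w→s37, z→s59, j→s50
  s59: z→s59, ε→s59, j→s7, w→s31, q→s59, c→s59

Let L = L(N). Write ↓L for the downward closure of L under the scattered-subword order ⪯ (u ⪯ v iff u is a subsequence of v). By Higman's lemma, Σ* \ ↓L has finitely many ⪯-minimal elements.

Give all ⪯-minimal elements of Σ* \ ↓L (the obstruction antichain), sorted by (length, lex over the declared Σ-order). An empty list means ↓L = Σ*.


|Q|=60, |F|=28, |δ|=222 (29 ε).
min D↑ (28 st, q0=0, F={18}): 0:j→1,q→0,w→2,c→3,z→0 1:j→1,q→1,w→4,c→5,z→1 2:j→6,q→2,w→7,c→3,z→2 3:j→8,q→3,w→3,c→3,z→3 4:j→4,q→4,w→9,c→10,z→11 5:j→8,q→5,w→10,c→5,z→5 6:j→6,q→6,w→9,c→5,z→6 7:j→12,q→7,w→7,c→3,z→7 8:j→8,q→8,w→13,c→14,z→8 9:j→15,q→9,w→9,c→10,z→16 10:j→13,q→10,w→10,c→10,z→17 11:j→11,q→18,w→16,c→17,z→11 12:j→12,q→12,w→15,c→19,z→12 13:j→13,q→13,w→13,c→14,z→20 14:j→14,q→14,w→14,c→14,z→18 15:j→15,q→15,w→15,c→21,z→22 16:j→22,q→18,w→16,c→17,z→16 17:j→20,q→18,w→17,c→17,z→17 18:j→18,q→18,w→18,c→18,z→18 19:j→23,q→19,w→21,c→19,z→14 20:j→20,q→18,w→20,c→24,z→20 21:j→25,q→21,w→21,c→21,z→24 22:j→22,q→18,w→22,c→26,z→22 23:j→23,q→23,w→25,c→14,z→14 24:j→24,q→18,w→24,c→24,z→18 25:j→25,q→25,w→25,c→14,z→24 26:j→27,q→18,w→26,c→26,z→24 27:j→27,q→18,w→27,c→24,z→24.
'jwzq': N↓-sim [38, 33, 24, 13, 3] end={s36,s46,s55} ∉↓L; 4/4 single-dels accept.
'cjcz': |S_i|=[38, 25, 16, 5, 2] end={s46,s55} — reject; 4/4 single-dels accept.
'wwjczz': |S_i|=[38, 36, 30, 24, 17, 6, 2] end={s46,s55} rej; 6/6 single-dels accept.
3 minimals (antichain).

Antichain: [jwzq, cjcz, wwjczz].


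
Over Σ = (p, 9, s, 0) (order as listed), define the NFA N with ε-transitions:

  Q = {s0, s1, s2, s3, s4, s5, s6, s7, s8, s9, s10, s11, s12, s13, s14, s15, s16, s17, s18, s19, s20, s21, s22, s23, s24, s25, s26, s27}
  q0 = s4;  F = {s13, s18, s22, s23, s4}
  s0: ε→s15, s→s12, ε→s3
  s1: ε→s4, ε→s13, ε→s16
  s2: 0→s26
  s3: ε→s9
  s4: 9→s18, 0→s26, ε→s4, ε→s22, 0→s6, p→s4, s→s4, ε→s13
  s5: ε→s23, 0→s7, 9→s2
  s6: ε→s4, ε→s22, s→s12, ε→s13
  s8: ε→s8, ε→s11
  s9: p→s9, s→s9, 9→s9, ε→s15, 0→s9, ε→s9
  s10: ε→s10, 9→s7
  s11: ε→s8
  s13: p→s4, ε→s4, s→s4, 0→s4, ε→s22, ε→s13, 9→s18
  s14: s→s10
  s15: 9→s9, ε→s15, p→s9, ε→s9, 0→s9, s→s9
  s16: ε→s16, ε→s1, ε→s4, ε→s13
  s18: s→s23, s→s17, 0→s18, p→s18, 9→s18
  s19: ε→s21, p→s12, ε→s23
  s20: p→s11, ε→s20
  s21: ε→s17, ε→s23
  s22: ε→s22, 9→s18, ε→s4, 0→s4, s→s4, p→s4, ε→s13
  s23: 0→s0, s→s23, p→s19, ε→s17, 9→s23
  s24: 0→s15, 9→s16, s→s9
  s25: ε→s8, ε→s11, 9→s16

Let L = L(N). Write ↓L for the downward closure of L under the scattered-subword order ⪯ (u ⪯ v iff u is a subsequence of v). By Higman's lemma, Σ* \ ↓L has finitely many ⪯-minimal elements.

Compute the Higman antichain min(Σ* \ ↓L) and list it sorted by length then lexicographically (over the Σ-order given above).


Antichain: [9s0].

|Q|=28, |F|=5, |δ|=82 (39 ε).
min D↑ (4 st, q0=0, F={3}): 0:p→0,9→1,s→0,0→0 1:p→1,9→1,s→2,0→1 2:p→2,9→2,s→2,0→3 3:p→3,9→3,s→3,0→3.
'9s0': N↓-sim [15, 10, 9, 5] end={s0,s12,s15,s3,s9} — reject; 3/3 del acc.
1 obstructions.


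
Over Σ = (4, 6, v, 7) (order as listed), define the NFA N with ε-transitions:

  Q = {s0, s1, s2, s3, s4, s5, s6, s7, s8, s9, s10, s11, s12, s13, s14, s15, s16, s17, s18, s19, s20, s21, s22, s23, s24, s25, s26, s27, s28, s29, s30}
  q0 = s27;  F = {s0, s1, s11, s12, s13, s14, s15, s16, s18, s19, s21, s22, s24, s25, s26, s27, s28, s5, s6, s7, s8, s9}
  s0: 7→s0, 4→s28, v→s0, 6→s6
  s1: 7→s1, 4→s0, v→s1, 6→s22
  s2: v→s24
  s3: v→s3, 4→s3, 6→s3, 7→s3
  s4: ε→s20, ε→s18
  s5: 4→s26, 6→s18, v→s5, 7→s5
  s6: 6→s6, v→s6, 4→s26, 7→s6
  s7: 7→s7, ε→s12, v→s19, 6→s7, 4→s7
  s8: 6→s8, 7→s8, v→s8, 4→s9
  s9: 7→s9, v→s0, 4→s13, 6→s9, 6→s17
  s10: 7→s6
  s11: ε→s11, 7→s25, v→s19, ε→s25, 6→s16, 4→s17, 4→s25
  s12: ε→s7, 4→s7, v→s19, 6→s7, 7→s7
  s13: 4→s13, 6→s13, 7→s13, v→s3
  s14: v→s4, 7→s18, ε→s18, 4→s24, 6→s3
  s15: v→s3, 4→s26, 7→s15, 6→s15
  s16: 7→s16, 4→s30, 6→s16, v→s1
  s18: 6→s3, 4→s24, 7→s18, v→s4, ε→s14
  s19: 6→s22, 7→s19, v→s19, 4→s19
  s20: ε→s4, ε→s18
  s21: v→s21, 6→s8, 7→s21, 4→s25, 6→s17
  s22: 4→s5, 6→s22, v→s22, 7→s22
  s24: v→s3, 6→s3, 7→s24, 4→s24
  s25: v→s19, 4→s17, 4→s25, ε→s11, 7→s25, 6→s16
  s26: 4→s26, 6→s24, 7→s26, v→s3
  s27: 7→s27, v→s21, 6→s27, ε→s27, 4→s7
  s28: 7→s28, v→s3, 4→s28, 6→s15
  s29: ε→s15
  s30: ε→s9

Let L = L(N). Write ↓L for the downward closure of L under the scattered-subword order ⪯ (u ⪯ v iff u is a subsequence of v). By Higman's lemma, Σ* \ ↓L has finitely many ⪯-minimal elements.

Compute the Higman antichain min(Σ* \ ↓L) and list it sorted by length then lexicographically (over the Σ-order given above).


|Q|=31, |F|=22, |δ|=112 (14 ε).
min D↑ (20 st, q0=0, F={15}): 0:4→1,6→0,v→2,7→0 1:4→1,6→1,v→3,7→1 2:4→4,6→5,v→2,7→2 3:4→3,6→6,v→3,7→3 4:4→4,6→7,v→3,7→4 5:4→8,6→5,v→5,7→5 6:4→9,6→6,v→6,7→6 7:4→8,6→7,v→10,7→7 8:4→11,6→8,v→12,7→8 9:4→13,6→14,v→9,7→9 10:4→12,6→6,v→10,7→10 11:4→11,6→11,v→15,7→11 12:4→16,6→17,v→12,7→12 13:4→13,6→18,v→15,7→13 14:4→18,6→15,v→14,7→14 15:4→15,6→15,v→15,7→15 16:4→16,6→19,v→15,7→16 17:4→13,6→17,v→17,7→17 18:4→18,6→15,v→15,7→18 19:4→13,6→19,v→15,7→19.
'v644v': run [27, 24, 20, 16, 6, 1] end={s3} — reject; 5/5 del acc.
'4v6466': |S_i|=[27, 24, 15, 11, 8, 6, 1] end={s3} — reject; 6/6 del acc.
2 words, ⪯-incomp.

Antichain: [v644v, 4v6466].


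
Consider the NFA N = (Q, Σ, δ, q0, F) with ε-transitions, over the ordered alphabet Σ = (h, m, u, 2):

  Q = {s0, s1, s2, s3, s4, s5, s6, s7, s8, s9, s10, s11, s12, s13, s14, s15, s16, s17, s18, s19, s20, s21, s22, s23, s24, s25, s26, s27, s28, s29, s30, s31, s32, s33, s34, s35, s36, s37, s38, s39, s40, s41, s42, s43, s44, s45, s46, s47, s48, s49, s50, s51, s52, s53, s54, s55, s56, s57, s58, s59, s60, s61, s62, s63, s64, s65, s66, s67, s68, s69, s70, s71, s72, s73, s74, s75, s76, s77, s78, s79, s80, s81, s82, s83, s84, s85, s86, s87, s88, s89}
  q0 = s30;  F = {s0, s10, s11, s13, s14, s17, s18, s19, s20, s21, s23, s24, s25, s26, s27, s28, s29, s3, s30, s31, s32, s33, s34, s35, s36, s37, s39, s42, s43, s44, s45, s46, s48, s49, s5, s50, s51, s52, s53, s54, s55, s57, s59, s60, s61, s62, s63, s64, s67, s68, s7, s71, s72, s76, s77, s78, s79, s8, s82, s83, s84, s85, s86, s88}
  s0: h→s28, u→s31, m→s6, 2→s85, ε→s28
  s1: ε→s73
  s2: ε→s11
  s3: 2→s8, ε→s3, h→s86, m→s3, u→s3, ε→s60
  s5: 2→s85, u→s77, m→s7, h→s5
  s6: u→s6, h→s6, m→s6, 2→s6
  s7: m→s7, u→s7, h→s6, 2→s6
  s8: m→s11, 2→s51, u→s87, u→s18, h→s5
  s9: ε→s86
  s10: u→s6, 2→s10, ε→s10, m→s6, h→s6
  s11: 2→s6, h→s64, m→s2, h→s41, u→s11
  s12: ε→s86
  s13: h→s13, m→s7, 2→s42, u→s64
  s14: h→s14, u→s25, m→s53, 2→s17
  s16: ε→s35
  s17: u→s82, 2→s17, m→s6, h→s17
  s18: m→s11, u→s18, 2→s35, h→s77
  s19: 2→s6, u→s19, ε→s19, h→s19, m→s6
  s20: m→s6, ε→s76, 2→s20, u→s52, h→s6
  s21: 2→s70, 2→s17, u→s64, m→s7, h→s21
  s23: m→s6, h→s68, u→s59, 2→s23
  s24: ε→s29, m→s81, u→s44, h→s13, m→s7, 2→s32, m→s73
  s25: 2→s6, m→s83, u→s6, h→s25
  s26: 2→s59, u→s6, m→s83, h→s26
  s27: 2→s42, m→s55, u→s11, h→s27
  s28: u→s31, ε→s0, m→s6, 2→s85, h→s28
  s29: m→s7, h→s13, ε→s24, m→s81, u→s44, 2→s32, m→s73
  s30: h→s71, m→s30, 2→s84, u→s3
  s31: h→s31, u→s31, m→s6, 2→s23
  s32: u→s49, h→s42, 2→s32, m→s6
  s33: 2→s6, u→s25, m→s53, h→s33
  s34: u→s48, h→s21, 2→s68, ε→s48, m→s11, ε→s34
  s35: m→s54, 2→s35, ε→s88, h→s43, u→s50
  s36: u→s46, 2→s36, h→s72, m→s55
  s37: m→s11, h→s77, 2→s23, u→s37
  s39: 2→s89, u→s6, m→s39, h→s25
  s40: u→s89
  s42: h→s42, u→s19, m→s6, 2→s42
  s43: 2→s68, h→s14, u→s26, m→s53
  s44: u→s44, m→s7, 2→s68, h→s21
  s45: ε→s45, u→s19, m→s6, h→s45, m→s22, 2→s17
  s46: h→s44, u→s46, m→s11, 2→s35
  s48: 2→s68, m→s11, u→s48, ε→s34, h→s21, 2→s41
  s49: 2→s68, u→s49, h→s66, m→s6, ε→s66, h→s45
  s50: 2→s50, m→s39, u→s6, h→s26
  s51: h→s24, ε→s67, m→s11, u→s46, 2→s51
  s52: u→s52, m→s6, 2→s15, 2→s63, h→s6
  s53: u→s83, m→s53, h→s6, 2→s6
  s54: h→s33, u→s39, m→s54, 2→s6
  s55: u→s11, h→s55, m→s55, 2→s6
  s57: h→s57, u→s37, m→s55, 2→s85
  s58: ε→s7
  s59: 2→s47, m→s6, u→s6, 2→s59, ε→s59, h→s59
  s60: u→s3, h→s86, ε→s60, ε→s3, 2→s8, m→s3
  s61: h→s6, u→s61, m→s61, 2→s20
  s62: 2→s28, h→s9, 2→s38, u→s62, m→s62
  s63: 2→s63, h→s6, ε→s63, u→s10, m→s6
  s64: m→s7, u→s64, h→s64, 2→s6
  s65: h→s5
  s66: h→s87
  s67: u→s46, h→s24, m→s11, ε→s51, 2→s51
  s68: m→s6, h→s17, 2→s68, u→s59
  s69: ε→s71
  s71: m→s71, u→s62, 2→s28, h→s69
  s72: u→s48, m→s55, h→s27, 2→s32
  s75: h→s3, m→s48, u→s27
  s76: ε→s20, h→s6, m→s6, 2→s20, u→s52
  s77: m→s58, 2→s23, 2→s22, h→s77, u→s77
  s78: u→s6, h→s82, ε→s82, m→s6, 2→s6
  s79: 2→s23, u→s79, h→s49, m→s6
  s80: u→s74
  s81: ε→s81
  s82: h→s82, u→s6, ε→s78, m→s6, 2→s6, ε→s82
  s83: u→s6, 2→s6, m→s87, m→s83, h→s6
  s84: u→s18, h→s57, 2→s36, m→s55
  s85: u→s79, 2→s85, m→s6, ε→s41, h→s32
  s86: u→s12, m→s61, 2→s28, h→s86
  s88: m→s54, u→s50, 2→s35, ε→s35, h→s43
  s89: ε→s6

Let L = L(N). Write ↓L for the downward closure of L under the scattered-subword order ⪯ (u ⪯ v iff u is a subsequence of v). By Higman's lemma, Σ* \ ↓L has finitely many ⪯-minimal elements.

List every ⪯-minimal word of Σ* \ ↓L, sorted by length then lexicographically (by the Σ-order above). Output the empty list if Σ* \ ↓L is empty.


min(Σ*\↓L) = [h2m, 2m2, uhmh, 2u2uu, 22hhu2].

|Q|=90, |F|=64, |δ|=318 (36 ε).
min D↑ (57 st, q0=0, F={12}): 0:h→1,m→0,u→2,2→3 1:h→1,m→1,u→4,2→5 2:h→6,m→2,u→2,2→7 3:h→8,m→9,u→10,2→11 4:h→6,m→4,u→4,2→5 5:h→5,m→12,u→13,2→14 6:h→6,m→15,u→6,2→5 7:h→16,m→17,u→10,2→18 8:h→8,m→9,u→19,2→14 9:h→9,m→9,u→17,2→12 10:h→20,m→17,u→10,2→21 11:h→22,m→9,u→23,2→11 12:h→12,m→12,u→12,2→12 13:h→13,m→12,u→13,2→24 14:h→25,m→12,u→26,2→14 15:h→12,m→15,u→15,2→27 16:h→16,m→28,u→20,2→14 17:h→29,m→17,u→17,2→12 18:h→30,m→17,u→23,2→18 19:h→20,m→17,u→19,2→24 20:h→20,m→28,u→20,2→24 21:h→31,m→32,u→33,2→21 22:h→34,m→9,u→35,2→25 23:h→36,m→17,u→23,2→21 24:h→37,m→12,u→38,2→24 25:h→39,m→12,u→40,2→25 26:h→40,m→12,u→26,2→24 27:h→12,m→12,u→41,2→27 28:h→12,m→28,u→28,2→12 29:h→29,m→28,u→29,2→12 30:h→42,m→28,u→36,2→25 31:h→43,m→44,u→45,2→37 32:h→46,m→32,u→47,2→12 33:h→45,m→47,u→12,2→33 34:h→34,m→9,u→17,2→39 35:h→48,m→17,u→35,2→37 36:h→48,m→28,u→36,2→37 37:h→49,m→12,u→38,2→37 38:h→38,m→12,u→12,2→38 39:h→39,m→12,u→50,2→39 40:h→51,m→12,u→40,2→37 41:h→12,m→12,u→41,2→52 42:h→42,m→28,u→29,2→39 43:h→43,m→44,u→53,2→49 44:h→12,m→44,u→54,2→12 45:h→45,m→54,u→12,2→38 46:h→46,m→44,u→53,2→12 47:h→53,m→47,u→12,2→12 48:h→48,m→28,u→29,2→49 49:h→49,m→12,u→55,2→49 50:h→50,m→12,u→50,2→12 51:h→51,m→12,u→50,2→49 52:h→12,m→12,u→56,2→52 53:h→53,m→54,u→12,2→12 54:h→12,m→54,u→12,2→12 55:h→55,m→12,u→12,2→12 56:h→12,m→12,u→12,2→56 [Hopcroft].
'h2m': N↓-sim [81, 65, 30, 2] end={s22,s6} ∉↓L; 3/3 del acc.
'2m2': |S_i|=[81, 71, 19, 2] end={s6,s89} rej; 3/3 single-dels accept.
'uhmh': N↓-sim [81, 72, 52, 16, 1] end={s6} rej; 4/4 del acc.
'2u2uu': N↓-sim [81, 71, 48, 28, 13, 1] end={s6} rej; 5/5 deletions ∈↓L.
'22hhu2': |S_i|=[81, 71, 59, 40, 28, 12, 1] end={s6} rej; 6/6 deletions ∈↓L.
5 minimals (antichain).


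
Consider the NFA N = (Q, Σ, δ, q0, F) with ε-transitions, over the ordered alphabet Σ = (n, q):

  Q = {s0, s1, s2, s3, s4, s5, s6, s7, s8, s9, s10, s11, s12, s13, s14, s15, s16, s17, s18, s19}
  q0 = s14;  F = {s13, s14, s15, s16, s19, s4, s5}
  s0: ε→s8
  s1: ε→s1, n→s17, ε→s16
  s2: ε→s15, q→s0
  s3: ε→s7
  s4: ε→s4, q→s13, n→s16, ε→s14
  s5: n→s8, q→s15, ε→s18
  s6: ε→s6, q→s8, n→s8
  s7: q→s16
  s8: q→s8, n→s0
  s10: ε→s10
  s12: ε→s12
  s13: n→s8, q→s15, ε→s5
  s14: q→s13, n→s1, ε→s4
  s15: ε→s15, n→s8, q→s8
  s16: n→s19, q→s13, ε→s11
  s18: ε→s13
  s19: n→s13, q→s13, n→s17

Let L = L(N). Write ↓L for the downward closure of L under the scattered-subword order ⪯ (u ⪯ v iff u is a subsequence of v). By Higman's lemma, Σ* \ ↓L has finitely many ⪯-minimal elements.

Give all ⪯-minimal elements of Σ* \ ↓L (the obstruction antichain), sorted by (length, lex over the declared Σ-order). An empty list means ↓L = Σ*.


|Q|=20, |F|=7, |δ|=38 (16 ε).
min D↑ (6 st, q0=0, F={4}): 0:n→1,q→2 1:n→3,q→2 2:n→4,q→5 3:n→2,q→2 4:n→4,q→4 5:n→4,q→4 [Hopcroft].
'qn': run [13, 6, 2] end={s0,s8} rej; 2/2 deletions ∈↓L.
'qqq': run [13, 6, 3, 2] end={s0,s8} rej; 3/3 single-dels accept.
'nnnn': N↓-sim [13, 11, 8, 7, 2] end={s0,s8} rej; 4/4 single-dels accept.
'nnnqq': run [13, 11, 8, 7, 3, 2] end={s0,s8} — reject; 5/5 deletions ∈↓L.
4 words, ⪯-incomp.

Antichain: [qn, qqq, nnnn, nnnqq].


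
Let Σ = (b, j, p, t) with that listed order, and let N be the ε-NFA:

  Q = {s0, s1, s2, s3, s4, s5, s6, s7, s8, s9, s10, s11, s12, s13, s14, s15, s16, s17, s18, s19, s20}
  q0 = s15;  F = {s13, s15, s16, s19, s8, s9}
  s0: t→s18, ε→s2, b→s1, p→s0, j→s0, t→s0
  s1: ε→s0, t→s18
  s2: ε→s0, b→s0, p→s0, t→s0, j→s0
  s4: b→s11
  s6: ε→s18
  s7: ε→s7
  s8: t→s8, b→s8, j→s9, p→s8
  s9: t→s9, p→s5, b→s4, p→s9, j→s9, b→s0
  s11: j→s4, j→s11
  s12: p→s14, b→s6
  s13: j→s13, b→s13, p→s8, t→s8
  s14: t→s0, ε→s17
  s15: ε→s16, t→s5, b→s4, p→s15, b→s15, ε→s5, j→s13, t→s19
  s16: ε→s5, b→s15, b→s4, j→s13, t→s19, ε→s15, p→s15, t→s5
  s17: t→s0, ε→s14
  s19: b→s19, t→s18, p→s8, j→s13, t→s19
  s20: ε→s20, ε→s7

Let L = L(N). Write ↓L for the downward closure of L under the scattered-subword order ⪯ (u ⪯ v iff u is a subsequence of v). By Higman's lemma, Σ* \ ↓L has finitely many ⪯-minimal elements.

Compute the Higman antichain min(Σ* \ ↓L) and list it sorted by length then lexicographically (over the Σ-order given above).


|Q|=21, |F|=6, |δ|=61 (13 ε).
min D↑ (6 st, q0=0, F={5}): 0:b→0,j→1,p→0,t→2 1:b→1,j→1,p→3,t→3 2:b→2,j→1,p→3,t→2 3:b→3,j→4,p→3,t→3 4:b→5,j→4,p→4,t→4 5:b→5,j→5,p→5,t→5 (ε-aug+det+¬).
'jpjb': N↓-sim [13, 10, 9, 8, 6] end={s0,s1,s11,s18,s2,s4} — reject; 4/4 del acc.
'jtjb': |S_i|=[13, 10, 9, 8, 6] end={s0,s1,s11,s18,s2,s4} — reject; 4/4 del acc.
'tpjb': N↓-sim [13, 11, 9, 8, 6] end={s0,s1,s11,s18,s2,s4} rej; 4/4 deletions ∈↓L.
3 words, ⪯-incomp.

Antichain: [jpjb, jtjb, tpjb].


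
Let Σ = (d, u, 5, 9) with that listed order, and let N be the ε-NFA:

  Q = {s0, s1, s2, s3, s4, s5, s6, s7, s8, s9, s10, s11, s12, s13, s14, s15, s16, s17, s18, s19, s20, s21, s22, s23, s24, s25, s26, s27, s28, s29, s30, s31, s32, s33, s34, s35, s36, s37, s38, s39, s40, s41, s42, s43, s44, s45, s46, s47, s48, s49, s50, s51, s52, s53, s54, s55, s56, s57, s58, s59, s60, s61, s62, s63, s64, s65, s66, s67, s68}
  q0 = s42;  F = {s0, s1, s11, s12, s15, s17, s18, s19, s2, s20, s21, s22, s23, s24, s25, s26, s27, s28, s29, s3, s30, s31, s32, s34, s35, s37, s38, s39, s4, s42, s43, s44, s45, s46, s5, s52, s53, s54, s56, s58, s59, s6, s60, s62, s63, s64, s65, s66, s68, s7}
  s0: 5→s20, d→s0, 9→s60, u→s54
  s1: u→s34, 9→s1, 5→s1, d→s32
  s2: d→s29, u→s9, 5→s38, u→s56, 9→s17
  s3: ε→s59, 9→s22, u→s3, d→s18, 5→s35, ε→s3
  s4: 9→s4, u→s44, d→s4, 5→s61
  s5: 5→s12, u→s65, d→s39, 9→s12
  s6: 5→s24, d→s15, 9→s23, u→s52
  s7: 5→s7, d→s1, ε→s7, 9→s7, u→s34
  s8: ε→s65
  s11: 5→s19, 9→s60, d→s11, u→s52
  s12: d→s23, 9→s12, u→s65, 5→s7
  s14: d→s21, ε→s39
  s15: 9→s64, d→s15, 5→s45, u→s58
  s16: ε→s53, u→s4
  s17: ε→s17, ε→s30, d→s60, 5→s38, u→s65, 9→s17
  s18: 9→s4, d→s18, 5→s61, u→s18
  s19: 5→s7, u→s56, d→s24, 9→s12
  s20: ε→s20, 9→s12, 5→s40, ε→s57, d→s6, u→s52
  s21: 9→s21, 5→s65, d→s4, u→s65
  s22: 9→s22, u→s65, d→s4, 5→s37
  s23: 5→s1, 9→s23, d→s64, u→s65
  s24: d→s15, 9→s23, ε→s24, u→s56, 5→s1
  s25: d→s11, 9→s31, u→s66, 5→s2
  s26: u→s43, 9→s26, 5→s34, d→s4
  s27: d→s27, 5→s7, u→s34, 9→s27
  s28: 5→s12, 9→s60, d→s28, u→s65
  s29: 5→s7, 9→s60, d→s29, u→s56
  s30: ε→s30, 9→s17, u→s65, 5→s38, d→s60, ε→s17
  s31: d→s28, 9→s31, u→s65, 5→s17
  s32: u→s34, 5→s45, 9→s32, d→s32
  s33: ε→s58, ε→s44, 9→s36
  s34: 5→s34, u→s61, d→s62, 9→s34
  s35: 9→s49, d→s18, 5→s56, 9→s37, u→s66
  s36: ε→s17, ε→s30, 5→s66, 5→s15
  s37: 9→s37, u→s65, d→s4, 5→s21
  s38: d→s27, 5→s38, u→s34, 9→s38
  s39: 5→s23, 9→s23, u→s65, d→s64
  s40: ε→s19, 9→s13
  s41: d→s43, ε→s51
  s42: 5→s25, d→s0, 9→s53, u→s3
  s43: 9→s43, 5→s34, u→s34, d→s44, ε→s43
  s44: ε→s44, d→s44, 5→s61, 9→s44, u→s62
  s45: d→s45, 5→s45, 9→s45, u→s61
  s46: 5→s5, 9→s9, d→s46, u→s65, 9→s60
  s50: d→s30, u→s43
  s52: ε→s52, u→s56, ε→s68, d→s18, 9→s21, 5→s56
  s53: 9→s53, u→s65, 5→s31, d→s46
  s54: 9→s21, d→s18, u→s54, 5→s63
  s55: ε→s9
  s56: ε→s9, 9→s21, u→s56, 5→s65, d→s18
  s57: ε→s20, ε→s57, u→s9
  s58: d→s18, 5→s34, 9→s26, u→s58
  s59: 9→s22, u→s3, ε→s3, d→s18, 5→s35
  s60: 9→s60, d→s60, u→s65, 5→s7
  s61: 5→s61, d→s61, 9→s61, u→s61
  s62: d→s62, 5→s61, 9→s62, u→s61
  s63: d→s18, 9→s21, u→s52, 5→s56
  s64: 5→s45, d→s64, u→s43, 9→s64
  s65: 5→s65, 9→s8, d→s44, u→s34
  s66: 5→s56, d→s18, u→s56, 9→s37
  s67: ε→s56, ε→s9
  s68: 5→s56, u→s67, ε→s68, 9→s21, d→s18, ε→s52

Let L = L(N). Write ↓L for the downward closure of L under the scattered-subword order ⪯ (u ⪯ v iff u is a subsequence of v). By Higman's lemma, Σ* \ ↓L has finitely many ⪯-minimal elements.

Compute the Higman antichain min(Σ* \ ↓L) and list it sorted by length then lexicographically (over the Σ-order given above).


|Q|=69, |F|=50, |δ|=249 (32 ε).
min D↑ (48 st, q0=0, F={24}): 0:d→1,u→2,5→3,9→4 1:d→1,u→5,5→6,9→7 2:d→8,u→2,5→9,9→10 3:d→11,u→12,5→13,9→14 4:d→15,u→16,5→14,9→4 5:d→8,u→5,5→17,9→18 6:d→19,u→20,5→21,9→22 7:d→7,u→16,5→23,9→7 8:d→8,u→8,5→24,9→25 9:d→8,u→12,5→26,9→27 10:d→25,u→16,5→27,9→10 11:d→11,u→20,5→21,9→7 12:d→8,u→26,5→26,9→27 13:d→28,u→26,5→29,9→30 14:d→31,u→16,5→30,9→14 15:d→15,u→16,5→32,9→7 16:d→33,u→34,5→16,9→16 17:d→8,u→20,5→26,9→18 18:d→25,u→16,5→16,9→18 19:d→35,u→20,5→36,9→37 20:d→8,u→26,5→26,9→18 21:d→36,u→26,5→23,9→22 22:d→37,u→16,5→23,9→22 23:d→38,u→34,5→23,9→23 24:d→24,u→24,5→24,9→24 25:d→25,u→33,5→24,9→25 26:d→8,u→26,5→16,9→18 27:d→25,u→16,5→18,9→27 28:d→28,u→26,5→23,9→7 29:d→39,u→34,5→29,9→29 30:d→7,u→16,5→29,9→30 31:d→31,u→16,5→22,9→7 32:d→40,u→16,5→22,9→22 33:d→33,u→41,5→24,9→33 34:d→41,u→24,5→34,9→34 35:d→35,u→42,5→43,9→44 36:d→35,u→26,5→38,9→37 37:d→44,u→16,5→38,9→37 38:d→45,u→34,5→38,9→38 39:d→39,u→34,5→23,9→39 40:d→44,u→16,5→37,9→37 41:d→41,u→24,5→24,9→41 42:d→8,u→42,5→34,9→46 43:d→43,u→24,5→43,9→43 44:d→44,u→47,5→43,9→44 45:d→45,u→34,5→43,9→45 46:d→25,u→47,5→34,9→46 47:d→33,u→34,5→34,9→47 [Hopcroft].
'ud5': N↓-sim [58, 26, 5, 1] end={s61} — reject; 3/3 deletions ∈↓L.
'9uuu': run [58, 33, 7, 3, 1] end={s61} — reject; 4/4 deletions ∈↓L.
'd95uu': N↓-sim [58, 43, 21, 10, 3, 1] end={s61} rej; 5/5 deletions ∈↓L.
'555uu': run [58, 50, 33, 12, 3, 1] end={s61} rej; 5/5 deletions ∈↓L.
'd5dd5u': run [58, 43, 35, 26, 13, 4, 1] end={s61} ∉↓L; 6/6 del acc.
'5uu5uu': |S_i|=[58, 50, 19, 15, 6, 3, 1] end={s61} ∉↓L; 6/6 single-dels accept.
6 words, ⪯-incomp.

min(Σ*\↓L) = [ud5, 9uuu, d95uu, 555uu, d5dd5u, 5uu5uu].


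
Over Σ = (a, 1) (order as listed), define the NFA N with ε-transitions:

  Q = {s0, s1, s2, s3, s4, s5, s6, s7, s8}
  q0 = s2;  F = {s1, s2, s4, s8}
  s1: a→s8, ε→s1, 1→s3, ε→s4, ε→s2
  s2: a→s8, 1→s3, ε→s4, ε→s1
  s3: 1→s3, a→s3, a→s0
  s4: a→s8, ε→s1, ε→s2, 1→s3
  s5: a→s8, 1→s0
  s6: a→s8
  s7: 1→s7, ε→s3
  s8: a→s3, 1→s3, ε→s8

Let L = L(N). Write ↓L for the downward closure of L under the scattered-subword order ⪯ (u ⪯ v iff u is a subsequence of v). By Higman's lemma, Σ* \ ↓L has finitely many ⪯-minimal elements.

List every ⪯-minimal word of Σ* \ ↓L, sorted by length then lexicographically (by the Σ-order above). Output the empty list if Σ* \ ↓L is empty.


|Q|=9, |F|=4, |δ|=24 (9 ε).
min D↑ (3 st, q0=0, F={2}): 0:a→1,1→2 1:a→2,1→2 2:a→2,1→2 (ε-aug+det+¬).
'1': |S_i|=[6, 2] end={s0,s3} ∉↓L; 1/1 deletions ∈↓L.
'aa': |S_i|=[6, 3, 2] end={s0,s3} rej; 2/2 del acc.
2 words, ⪯-incomp.

A = [1, aa].


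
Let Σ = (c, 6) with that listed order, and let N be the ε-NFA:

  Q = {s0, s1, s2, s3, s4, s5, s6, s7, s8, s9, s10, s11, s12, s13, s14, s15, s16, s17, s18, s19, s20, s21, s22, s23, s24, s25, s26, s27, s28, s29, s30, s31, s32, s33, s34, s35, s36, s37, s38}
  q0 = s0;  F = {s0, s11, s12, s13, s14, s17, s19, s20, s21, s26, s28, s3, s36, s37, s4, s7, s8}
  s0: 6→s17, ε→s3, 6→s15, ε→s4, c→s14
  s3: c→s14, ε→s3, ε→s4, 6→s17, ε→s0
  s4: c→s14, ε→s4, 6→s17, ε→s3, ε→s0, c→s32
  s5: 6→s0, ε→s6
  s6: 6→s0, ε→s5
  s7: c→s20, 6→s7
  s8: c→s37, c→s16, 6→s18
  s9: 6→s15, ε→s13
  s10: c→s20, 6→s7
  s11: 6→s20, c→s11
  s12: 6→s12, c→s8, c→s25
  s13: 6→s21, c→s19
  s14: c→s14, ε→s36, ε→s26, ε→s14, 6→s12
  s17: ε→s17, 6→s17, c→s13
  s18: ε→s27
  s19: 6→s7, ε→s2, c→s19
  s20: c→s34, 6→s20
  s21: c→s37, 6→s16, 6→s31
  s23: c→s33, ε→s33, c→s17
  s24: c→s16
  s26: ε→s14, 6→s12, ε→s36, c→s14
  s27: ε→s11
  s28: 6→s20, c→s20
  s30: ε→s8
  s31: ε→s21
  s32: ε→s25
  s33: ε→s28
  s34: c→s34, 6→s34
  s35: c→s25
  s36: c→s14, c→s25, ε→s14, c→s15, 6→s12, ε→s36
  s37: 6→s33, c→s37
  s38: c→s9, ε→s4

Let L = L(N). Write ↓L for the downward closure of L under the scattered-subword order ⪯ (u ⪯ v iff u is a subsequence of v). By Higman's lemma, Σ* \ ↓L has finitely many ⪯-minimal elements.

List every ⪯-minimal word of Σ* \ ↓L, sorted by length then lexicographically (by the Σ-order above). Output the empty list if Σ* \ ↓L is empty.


|Q|=39, |F|=17, |δ|=81 (28 ε).
min D↑ (14 st, q0=0, F={13}): 0:c→1,6→2 1:c→1,6→3 2:c→4,6→2 3:c→5,6→3 4:c→6,6→7 5:c→8,6→9 6:c→6,6→10 7:c→8,6→7 8:c→8,6→11 9:c→9,6→12 10:c→12,6→10 11:c→12,6→12 12:c→13,6→12 13:c→13,6→13 [Hopcroft].
'c6c66c': N↓-sim [27, 23, 15, 11, 7, 2, 1] end={s34} — reject; 6/6 single-dels accept.
'6cc6cc': N↓-sim [27, 20, 17, 10, 5, 2, 1] end={s34} ∉↓L; 6/6 del acc.
2 minimals (antichain).

Antichain: [c6c66c, 6cc6cc].


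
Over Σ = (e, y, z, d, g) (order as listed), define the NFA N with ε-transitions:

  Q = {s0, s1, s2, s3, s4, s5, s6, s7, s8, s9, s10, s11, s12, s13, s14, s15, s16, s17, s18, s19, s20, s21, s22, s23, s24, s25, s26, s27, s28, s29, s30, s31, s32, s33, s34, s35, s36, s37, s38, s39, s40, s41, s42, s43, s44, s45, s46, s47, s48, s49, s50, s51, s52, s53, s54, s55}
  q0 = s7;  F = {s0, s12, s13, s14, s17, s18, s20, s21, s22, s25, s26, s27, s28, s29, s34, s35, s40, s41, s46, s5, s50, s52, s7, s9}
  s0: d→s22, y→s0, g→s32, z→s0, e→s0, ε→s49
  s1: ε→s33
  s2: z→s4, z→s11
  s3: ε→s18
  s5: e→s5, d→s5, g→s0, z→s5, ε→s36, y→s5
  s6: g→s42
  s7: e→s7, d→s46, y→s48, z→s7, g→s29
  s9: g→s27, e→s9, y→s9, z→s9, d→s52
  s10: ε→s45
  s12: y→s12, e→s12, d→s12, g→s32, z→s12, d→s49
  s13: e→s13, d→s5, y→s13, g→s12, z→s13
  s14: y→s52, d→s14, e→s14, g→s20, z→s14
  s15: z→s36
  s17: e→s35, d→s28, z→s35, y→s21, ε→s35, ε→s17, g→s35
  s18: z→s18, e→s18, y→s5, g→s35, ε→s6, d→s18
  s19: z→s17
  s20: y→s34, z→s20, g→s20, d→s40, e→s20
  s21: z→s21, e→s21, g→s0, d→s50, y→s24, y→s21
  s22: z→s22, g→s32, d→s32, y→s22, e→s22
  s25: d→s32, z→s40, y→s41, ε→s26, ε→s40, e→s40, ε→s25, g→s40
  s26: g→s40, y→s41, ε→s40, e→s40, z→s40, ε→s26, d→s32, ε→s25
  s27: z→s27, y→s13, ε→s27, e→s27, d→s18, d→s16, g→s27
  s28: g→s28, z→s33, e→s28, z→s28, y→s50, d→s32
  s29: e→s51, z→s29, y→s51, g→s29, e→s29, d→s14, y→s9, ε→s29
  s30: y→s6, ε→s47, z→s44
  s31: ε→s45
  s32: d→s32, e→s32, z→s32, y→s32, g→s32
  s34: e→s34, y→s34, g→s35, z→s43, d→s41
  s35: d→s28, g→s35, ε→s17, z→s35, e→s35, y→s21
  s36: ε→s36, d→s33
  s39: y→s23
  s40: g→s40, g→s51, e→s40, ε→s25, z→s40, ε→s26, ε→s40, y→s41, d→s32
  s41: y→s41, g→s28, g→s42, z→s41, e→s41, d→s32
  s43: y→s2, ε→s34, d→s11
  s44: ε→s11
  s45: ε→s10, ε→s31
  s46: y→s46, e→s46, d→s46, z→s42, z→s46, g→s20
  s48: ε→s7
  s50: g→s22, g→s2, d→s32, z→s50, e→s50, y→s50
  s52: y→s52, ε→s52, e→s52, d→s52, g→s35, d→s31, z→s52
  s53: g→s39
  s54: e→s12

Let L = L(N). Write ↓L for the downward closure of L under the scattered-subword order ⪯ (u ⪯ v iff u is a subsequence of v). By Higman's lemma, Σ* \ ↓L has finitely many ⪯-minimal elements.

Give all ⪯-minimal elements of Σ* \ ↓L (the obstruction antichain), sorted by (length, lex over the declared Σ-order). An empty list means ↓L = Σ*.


A = [dgdd, gygygg].

|Q|=56, |F|=24, |δ|=178 (29 ε).
min D↑ (22 st, q0=0, F={12}): 0:e→0,y→0,z→0,d→1,g→2 1:e→1,y→1,z→1,d→1,g→3 2:e→2,y→4,z→2,d→5,g→2 3:e→3,y→6,z→3,d→7,g→3 4:e→4,y→4,z→4,d→8,g→9 5:e→5,y→8,z→5,d→5,g→3 6:e→6,y→6,z→6,d→10,g→11 7:e→7,y→10,z→7,d→12,g→7 8:e→8,y→8,z→8,d→8,g→11 9:e→9,y→13,z→9,d→14,g→9 10:e→10,y→10,z→10,d→12,g→15 11:e→11,y→16,z→11,d→15,g→11 12:e→12,y→12,z→12,d→12,g→12 13:e→13,y→13,z→13,d→17,g→18 14:e→14,y→17,z→14,d→14,g→11 15:e→15,y→19,z→15,d→12,g→15 16:e→16,y→16,z→16,d→19,g→20 17:e→17,y→17,z→17,d→17,g→20 18:e→18,y→18,z→18,d→18,g→12 19:e→19,y→19,z→19,d→12,g→21 20:e→20,y→20,z→20,d→21,g→12 21:e→21,y→21,z→21,d→12,g→12 (ε-aug+det+¬).
'dgdd': run [41, 35, 23, 14, 1] end={s32} rej; 4/4 del acc.
'gygygg': N↓-sim [41, 38, 32, 23, 15, 8, 1] end={s32} ∉↓L; 6/6 del acc.
2 obstructions.


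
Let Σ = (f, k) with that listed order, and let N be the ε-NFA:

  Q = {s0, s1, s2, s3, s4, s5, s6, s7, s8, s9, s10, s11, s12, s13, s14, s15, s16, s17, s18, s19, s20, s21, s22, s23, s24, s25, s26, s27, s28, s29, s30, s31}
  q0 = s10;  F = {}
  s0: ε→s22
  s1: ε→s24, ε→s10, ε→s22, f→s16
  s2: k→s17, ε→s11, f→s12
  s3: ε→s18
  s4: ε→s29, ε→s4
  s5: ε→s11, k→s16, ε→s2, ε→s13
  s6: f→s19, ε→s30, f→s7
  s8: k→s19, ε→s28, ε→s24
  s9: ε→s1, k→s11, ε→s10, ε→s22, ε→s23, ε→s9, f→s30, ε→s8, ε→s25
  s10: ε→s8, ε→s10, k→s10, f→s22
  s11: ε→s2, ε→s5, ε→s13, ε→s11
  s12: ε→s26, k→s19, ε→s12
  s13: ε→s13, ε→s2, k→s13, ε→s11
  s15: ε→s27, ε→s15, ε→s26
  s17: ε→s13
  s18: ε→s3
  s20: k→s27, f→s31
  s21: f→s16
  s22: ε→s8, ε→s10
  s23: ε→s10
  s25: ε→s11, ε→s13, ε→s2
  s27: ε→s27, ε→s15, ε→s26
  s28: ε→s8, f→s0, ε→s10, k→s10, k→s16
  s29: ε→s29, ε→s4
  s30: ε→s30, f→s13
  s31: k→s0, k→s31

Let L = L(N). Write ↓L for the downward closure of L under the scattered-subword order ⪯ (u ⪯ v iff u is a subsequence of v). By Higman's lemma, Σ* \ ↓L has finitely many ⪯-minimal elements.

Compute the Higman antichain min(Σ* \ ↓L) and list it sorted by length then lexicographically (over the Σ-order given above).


|Q|=32, |F|=0, |δ|=73 (51 ε).
min D↑ (1 st, q0=0, F={0}): 0:f→0,k→0 (ε-aug+det+¬).
ε ∈ L(D↑) ⇒ ↓L = ∅.

Antichain: [ε].


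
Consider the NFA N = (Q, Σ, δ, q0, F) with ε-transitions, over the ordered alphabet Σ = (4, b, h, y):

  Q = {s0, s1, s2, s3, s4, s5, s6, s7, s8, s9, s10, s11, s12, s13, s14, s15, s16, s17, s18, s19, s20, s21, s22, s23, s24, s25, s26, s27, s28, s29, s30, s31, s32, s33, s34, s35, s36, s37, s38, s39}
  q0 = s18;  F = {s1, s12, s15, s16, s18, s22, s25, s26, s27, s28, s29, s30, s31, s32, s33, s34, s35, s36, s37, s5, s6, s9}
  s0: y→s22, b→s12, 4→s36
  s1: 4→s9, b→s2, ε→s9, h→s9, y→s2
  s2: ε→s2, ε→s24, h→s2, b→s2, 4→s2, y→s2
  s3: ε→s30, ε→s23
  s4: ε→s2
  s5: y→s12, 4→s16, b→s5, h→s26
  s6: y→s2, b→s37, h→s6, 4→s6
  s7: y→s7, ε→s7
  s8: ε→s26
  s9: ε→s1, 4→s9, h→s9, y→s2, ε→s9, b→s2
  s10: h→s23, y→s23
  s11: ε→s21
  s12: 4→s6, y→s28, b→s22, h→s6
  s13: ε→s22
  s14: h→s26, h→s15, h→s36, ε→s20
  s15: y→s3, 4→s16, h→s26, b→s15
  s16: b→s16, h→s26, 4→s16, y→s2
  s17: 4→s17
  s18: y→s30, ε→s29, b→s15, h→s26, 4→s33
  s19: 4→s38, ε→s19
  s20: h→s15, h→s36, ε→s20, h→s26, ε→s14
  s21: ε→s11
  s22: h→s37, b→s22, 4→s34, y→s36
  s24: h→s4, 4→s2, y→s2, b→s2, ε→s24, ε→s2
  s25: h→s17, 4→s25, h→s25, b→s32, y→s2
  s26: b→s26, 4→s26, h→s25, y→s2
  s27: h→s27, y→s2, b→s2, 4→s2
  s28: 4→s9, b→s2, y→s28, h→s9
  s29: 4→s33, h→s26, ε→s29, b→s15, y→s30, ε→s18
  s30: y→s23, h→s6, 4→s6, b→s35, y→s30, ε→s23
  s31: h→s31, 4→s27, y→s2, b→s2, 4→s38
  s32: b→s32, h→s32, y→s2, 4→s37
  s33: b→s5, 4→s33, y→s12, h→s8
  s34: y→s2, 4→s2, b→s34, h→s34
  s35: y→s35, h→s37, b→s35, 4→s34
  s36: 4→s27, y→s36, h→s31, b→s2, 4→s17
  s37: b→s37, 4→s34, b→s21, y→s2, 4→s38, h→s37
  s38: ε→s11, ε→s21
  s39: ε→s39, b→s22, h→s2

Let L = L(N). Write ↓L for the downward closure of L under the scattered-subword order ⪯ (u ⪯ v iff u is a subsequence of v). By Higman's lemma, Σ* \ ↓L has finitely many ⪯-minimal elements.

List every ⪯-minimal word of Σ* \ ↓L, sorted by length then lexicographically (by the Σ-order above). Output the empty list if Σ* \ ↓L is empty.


A = [hy, b4y, y4y, 4yyb, yb44, hhb444].

|Q|=40, |F|=22, |δ|=144 (26 ε).
min D↑ (21 st, q0=0, F={9}): 0:4→1,b→2,h→3,y→4 1:4→1,b→5,h→3,y→6 2:4→7,b→2,h→3,y→4 3:4→3,b→3,h→8,y→9 4:4→10,b→11,h→10,y→4 5:4→7,b→5,h→3,y→6 6:4→10,b→12,h→10,y→13 7:4→7,b→7,h→3,y→9 8:4→8,b→14,h→8,y→9 9:4→9,b→9,h→9,y→9 10:4→10,b→15,h→10,y→9 11:4→16,b→11,h→15,y→11 12:4→16,b→12,h→15,y→17 13:4→18,b→9,h→18,y→13 14:4→15,b→14,h→14,y→9 15:4→16,b→15,h→15,y→9 16:4→9,b→16,h→16,y→9 17:4→19,b→9,h→20,y→17 18:4→18,b→9,h→18,y→9 19:4→9,b→9,h→19,y→9 20:4→19,b→9,h→20,y→9 [Hopcroft].
'hy': |S_i|=[32, 18, 3] end={s2,s24,s4} ∉↓L; 2/2 deletions ∈↓L.
'b4y': N↓-sim [32, 28, 17, 3] end={s2,s24,s4} — reject; 3/3 single-dels accept.
'y4y': run [32, 22, 13, 3] end={s2,s24,s4} ∉↓L; 3/3 single-dels accept.
'4yyb': N↓-sim [32, 25, 18, 13, 3] end={s2,s24,s4} rej; 4/4 single-dels accept.
'yb44': run [32, 22, 14, 9, 4] end={s17,s2,s24,s4} — reject; 4/4 deletions ∈↓L.
'hhb444': |S_i|=[32, 18, 16, 9, 8, 7, 3] end={s2,s24,s4} ∉↓L; 6/6 deletions ∈↓L.
6 minimals (antichain).


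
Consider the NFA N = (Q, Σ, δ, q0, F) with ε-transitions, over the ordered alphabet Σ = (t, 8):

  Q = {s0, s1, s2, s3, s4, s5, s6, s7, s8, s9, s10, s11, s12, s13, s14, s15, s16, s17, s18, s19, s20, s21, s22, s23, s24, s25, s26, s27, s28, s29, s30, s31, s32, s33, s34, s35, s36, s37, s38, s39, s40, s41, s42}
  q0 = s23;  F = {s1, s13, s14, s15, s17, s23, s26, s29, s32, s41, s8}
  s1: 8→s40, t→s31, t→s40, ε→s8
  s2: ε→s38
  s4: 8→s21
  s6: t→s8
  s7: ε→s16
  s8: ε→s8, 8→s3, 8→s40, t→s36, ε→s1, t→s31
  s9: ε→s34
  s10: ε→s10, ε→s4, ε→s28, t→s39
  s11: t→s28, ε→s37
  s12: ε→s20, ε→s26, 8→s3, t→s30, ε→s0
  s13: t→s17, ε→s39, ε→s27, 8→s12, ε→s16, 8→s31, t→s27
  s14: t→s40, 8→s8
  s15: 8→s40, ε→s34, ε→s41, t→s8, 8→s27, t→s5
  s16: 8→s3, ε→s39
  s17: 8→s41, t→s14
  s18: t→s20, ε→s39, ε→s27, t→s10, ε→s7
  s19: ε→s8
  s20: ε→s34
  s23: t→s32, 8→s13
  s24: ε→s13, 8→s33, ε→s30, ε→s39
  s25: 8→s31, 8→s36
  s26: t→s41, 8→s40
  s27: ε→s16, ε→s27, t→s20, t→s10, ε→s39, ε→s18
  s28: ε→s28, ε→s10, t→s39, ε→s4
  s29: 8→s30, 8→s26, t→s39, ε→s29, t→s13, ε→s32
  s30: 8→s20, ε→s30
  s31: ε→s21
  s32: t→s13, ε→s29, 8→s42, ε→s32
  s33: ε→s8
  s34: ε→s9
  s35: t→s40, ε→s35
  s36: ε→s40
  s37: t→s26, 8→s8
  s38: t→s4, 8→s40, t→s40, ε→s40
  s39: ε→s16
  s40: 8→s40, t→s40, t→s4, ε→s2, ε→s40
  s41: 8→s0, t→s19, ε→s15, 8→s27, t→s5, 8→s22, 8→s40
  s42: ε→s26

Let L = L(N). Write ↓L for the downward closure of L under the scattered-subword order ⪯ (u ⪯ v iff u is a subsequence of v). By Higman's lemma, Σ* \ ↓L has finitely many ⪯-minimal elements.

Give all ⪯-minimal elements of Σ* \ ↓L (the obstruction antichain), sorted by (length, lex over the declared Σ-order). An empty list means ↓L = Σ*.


A = [t88, 888, 8ttt, ttttt].

|Q|=43, |F|=11, |δ|=110 (50 ε).
min D↑ (9 st, q0=0, F={6}): 0:t→1,8→2 1:t→2,8→3 2:t→4,8→3 3:t→5,8→6 4:t→7,8→5 5:t→8,8→6 6:t→6,8→6 7:t→6,8→8 8:t→6,8→6.
't88': N↓-sim [36, 35, 30, 18] end={s0,s10,s16,s18,s2,s20,s21,s22,s27,s28,s3,s34,…} ∉↓L; 3/3 del acc.
'888': run [36, 33, 29, 18] end={s0,s10,s16,s18,s2,s20,s21,s22,s27,s28,s3,s34,…} rej; 3/3 single-dels accept.
'8ttt': |S_i|=[36, 33, 29, 20, 10] end={s16,s2,s21,s3,s31,s36,s38,s39,s4,s40} ∉↓L; 4/4 deletions ∈↓L.
'ttttt': |S_i|=[36, 35, 32, 29, 20, 10] end={s16,s2,s21,s3,s31,s36,s38,s39,s4,s40} ∉↓L; 5/5 deletions ∈↓L.
4 minimals (antichain).


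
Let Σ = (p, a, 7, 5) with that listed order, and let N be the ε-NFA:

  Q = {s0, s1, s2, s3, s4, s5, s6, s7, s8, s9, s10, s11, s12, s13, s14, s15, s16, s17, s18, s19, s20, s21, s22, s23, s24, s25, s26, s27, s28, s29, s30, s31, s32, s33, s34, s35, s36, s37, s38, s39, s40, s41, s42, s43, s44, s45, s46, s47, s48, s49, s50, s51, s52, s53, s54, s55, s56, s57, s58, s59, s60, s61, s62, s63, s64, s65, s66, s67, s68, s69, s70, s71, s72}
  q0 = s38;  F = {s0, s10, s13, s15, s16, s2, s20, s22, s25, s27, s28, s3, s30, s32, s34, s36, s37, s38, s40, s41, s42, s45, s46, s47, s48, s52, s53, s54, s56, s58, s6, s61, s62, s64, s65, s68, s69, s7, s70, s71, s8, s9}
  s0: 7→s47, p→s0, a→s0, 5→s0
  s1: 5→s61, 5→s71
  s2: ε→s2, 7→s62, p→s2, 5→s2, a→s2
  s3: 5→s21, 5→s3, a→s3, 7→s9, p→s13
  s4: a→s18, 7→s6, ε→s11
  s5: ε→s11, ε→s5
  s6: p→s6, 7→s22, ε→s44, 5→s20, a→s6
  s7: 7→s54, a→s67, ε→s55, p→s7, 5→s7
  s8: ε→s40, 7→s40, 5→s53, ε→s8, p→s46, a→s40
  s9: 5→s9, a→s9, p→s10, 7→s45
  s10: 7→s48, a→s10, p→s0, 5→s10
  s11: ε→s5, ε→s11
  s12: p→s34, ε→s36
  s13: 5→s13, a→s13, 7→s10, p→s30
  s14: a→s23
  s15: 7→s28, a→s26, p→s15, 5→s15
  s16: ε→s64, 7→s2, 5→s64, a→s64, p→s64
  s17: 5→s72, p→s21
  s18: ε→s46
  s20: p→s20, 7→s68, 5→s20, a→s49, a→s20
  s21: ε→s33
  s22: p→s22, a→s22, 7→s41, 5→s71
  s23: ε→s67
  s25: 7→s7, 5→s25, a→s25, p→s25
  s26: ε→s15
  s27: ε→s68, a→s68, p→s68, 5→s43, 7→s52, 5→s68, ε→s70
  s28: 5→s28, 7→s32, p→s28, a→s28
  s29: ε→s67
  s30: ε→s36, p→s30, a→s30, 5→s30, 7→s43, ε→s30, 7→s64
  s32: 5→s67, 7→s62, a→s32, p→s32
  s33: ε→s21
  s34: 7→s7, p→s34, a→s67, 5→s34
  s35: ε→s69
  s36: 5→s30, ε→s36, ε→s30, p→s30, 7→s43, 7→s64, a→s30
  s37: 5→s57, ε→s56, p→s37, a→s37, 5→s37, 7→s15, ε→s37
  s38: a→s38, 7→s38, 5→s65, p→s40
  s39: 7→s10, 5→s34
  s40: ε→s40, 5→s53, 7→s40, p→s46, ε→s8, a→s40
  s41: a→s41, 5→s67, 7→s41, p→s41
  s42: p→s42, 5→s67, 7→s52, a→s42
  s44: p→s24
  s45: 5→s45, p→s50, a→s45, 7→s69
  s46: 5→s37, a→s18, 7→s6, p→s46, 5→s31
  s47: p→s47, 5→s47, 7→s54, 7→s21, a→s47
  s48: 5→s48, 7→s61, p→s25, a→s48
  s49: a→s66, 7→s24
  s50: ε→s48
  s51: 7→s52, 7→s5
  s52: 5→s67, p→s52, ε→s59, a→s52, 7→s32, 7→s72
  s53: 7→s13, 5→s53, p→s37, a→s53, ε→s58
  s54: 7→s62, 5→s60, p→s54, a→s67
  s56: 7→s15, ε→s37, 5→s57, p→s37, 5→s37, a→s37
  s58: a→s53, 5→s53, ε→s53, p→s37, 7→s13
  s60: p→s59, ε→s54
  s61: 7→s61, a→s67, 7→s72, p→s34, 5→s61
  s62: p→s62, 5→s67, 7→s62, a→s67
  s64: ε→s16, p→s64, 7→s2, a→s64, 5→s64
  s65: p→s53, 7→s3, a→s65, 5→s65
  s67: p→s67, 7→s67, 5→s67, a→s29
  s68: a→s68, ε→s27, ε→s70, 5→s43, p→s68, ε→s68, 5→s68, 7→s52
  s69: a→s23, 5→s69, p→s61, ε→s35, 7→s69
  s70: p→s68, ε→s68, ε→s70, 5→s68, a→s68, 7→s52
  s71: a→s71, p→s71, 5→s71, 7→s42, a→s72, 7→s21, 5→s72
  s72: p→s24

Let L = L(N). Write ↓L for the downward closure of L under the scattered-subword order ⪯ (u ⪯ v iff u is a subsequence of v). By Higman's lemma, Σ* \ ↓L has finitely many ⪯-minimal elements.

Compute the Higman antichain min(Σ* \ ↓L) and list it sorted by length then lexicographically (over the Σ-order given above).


A = [pp7775, 57777a].

|Q|=73, |F|=42, |δ|=246 (42 ε).
min D↑ (36 st, q0=0, F={24}): 0:p→1,a→0,7→0,5→2 1:p→3,a→1,7→1,5→4 2:p→4,a→2,7→5,5→2 3:p→3,a→3,7→6,5→7 4:p→7,a→4,7→8,5→4 5:p→8,a→5,7→9,5→5 6:p→6,a→6,7→10,5→11 7:p→7,a→7,7→12,5→7 8:p→13,a→8,7→14,5→8 9:p→14,a→9,7→15,5→9 10:p→10,a→10,7→16,5→17 11:p→11,a→11,7→18,5→11 12:p→12,a→12,7→19,5→12 13:p→13,a→13,7→20,5→13 14:p→21,a→14,7→22,5→14 15:p→22,a→15,7→23,5→15 16:p→16,a→16,7→16,5→24 17:p→17,a→17,7→25,5→17 18:p→18,a→18,7→26,5→18 19:p→19,a→19,7→27,5→19 20:p→20,a→20,7→28,5→20 21:p→21,a→21,7→29,5→21 22:p→30,a→22,7→31,5→22 23:p→31,a→24,7→23,5→23 24:p→24,a→24,7→24,5→24 25:p→25,a→25,7→26,5→24 26:p→26,a→26,7→27,5→24 27:p→27,a→27,7→32,5→24 28:p→28,a→28,7→32,5→28 29:p→29,a→29,7→33,5→29 30:p→30,a→30,7→34,5→30 31:p→35,a→24,7→31,5→31 32:p→32,a→24,7→32,5→24 33:p→33,a→24,7→32,5→33 34:p→34,a→24,7→33,5→34 35:p→35,a→24,7→34,5→35.
'pp7775': N↓-sim [62, 54, 45, 34, 22, 12, 2] end={s29,s67} rej; 6/6 del acc.
'57777a': |S_i|=[62, 53, 42, 32, 24, 17, 3] end={s23,s29,s67} — reject; 6/6 deletions ∈↓L.
2 minimals (antichain).
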